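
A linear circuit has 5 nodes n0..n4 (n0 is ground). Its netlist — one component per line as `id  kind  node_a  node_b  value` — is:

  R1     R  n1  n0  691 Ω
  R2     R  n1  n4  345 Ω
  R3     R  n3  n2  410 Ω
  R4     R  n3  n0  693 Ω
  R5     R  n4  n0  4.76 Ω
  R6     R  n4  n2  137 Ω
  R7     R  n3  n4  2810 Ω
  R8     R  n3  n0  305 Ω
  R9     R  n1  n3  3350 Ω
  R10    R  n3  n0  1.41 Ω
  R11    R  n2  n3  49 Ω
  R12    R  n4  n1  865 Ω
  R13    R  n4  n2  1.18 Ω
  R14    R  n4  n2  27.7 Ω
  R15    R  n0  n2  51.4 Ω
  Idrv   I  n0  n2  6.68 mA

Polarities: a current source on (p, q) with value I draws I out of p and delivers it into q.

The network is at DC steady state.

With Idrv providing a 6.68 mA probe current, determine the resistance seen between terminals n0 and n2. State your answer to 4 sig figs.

MNA unknowns: 4 node voltages V₁..V_4
R1: Y=0.001447 on G[1,0]
R2: Y=0.002899 on G[1,4]
R3: Y=0.002439 on G[3,2]
R4: Y=0.001443 on G[3,0]
R5: Y=0.2101 on G[4,0]
R6: Y=0.007299 on G[4,2]
R7: Y=0.0003559 on G[3,4]
R8: Y=0.003279 on G[3,0]
R9: Y=0.0002985 on G[1,3]
R10: Y=0.7092 on G[3,0]
R11: Y=0.02041 on G[2,3]
R12: Y=0.001156 on G[4,1]
R13: Y=0.8475 on G[4,2]
R14: Y=0.03610 on G[4,2]
R15: Y=0.01946 on G[0,2]
Idrv: z[0]−=0.00668, z[2]+=0.00668
solve → V1=0.01780, V2=0.03142, V3=0.0009930, V4=0.02539

R_eq = 4.704 Ω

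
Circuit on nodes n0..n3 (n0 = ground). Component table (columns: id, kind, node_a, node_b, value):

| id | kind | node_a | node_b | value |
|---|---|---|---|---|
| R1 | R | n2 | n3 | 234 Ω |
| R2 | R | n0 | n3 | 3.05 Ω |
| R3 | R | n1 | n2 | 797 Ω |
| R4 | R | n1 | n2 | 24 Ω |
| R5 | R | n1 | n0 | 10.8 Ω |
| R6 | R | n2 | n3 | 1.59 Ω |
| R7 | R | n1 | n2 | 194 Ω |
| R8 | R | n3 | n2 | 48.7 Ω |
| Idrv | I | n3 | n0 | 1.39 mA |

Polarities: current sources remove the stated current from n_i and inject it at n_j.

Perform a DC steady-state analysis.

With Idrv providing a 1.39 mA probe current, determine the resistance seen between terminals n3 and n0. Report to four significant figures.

Element admittances at DC:
  Y(R1) = 0.004274 S between n2,n3
  Y(R2) = 0.3279 S between n0,n3
  Y(R3) = 0.001255 S between n1,n2
  Y(R4) = 0.04167 S between n1,n2
  Y(R5) = 0.09259 S between n1,n0
  Y(R6) = 0.6289 S between n2,n3
  Y(R7) = 0.005155 S between n1,n2
  Y(R8) = 0.02053 S between n3,n2
  Idrv: injects 0.00139 A into n0 (from n3)
Assemble and solve the 3×3 MNA system:
  V(n1)=-0.001266  V(n2)=-0.003703  V(n3)=-0.003882

R_eq = 2.793 Ω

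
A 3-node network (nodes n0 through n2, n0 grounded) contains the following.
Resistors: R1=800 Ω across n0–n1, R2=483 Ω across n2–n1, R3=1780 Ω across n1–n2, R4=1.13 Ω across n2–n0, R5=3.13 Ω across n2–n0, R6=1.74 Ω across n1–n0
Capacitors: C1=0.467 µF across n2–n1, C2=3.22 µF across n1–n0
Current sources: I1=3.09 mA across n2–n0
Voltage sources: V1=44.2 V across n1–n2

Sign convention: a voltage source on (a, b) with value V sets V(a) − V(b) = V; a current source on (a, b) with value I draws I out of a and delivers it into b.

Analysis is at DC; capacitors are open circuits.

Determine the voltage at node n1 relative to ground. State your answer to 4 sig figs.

29.90 V

Element admittances at DC:
  Y(R1) = 0.001250 S between n0,n1
  Y(C1) = 0.000 S between n2,n1
  Y(R2) = 0.002070 S between n2,n1
  Y(R3) = 0.0005618 S between n1,n2
  Y(C2) = 0.000 S between n1,n0
  Y(R4) = 0.8850 S between n2,n0
  Y(R5) = 0.3195 S between n2,n0
  I1: injects 0.00309 A into n0 (from n2)
  Y(R6) = 0.5747 S between n1,n0
  V1: constraint V(n1)−V(n2) = 44.2
Assemble and solve the 3×3 MNA system:
  V(n1)=29.90  V(n2)=-14.30
  i(V1)=-17.34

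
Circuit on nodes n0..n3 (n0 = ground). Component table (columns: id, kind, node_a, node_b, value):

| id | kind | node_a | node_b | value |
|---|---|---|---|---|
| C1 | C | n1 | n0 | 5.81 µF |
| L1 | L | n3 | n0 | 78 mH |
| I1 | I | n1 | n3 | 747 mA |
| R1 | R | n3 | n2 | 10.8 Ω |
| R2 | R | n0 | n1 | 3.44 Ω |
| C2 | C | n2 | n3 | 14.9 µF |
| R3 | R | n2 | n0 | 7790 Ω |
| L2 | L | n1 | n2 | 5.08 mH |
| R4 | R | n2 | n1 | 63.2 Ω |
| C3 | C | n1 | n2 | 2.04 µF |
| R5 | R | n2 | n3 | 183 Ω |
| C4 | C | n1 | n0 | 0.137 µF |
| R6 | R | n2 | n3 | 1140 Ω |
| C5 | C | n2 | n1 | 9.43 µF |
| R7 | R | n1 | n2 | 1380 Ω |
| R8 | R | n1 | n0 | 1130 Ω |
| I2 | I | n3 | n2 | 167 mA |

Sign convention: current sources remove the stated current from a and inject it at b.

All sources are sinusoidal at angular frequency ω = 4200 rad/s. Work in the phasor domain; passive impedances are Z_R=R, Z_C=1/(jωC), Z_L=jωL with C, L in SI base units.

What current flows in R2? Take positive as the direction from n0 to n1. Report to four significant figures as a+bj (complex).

Apply KCL at each of the 3 non-ground nodes and solve the resulting linear system.
Node n1: branches {C1, I1, R2, L2, R4, C3, C4, C5, R7, R8} → V_1 = -0.02294+0.5138j
Node n2: branches {R1, C2, R3, L2, R4, C3, R5, R6, C5, R7, I2} → V_2 = 44.38+6.032j
Node n3: branches {L1, I1, R1, C2, R5, R6, I2} → V_3 = 49.15+4.530j

0.006670-0.1494j A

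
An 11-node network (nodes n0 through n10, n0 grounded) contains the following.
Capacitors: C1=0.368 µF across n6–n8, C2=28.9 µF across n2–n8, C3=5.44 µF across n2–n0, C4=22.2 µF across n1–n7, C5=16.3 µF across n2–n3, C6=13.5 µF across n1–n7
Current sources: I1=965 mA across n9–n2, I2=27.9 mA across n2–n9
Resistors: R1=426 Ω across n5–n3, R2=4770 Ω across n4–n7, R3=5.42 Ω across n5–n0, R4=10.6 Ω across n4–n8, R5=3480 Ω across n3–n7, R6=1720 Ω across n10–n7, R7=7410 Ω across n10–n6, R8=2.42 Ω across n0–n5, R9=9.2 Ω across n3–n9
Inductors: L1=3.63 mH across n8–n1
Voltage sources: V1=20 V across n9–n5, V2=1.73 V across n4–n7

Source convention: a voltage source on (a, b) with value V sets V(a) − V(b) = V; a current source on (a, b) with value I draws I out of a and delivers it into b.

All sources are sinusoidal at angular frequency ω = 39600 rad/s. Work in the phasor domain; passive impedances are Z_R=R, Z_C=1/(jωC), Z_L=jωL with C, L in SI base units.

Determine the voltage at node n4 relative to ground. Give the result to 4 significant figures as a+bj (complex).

Element admittances at ω=39600 rad/s:
  Y(C1) = 0.000+0.01457j S between n6,n8
  I1: injects 0.965 A into n2 (from n9)
  Y(C2) = 0.000+1.144j S between n2,n8
  Y(R1) = 0.002347+0.000j S between n5,n3
  Y(C3) = 0.000+0.2154j S between n2,n0
  Y(R2) = 0.0002096+0.000j S between n4,n7
  Y(R3) = 0.1845+0.000j S between n5,n0
  Y(L1) = 0.000-0.006957j S between n8,n1
  Y(R4) = 0.09434+0.000j S between n4,n8
  Y(R5) = 0.0002874+0.000j S between n3,n7
  Y(R6) = 0.0005814+0.000j S between n10,n7
  Y(R7) = 0.0001350+0.000j S between n10,n6
  Y(R8) = 0.4132+0.000j S between n0,n5
  Y(C4) = 0.000+0.8791j S between n1,n7
  Y(C5) = 0.000+0.6455j S between n2,n3
  Y(R9) = 0.1087+0.000j S between n3,n9
  Y(C6) = 0.000+0.5346j S between n1,n7
  I2: injects 0.0279 A into n9 (from n2)
  V1: constraint V(n9)−V(n5) = 20
  V2: constraint V(n4)−V(n7) = 1.73
Assemble and solve the 12×12 MNA system:
  V(n1)=3.095-9.521j  V(n2)=4.812-9.389j  V(n3)=6.418-11.07j  V(n4)=4.833-9.521j  V(n5)=-3.384-1.734j  V(n6)=4.810-9.377j  V(n7)=3.103-9.521j  V(n8)=4.811-9.390j  V(n9)=16.62-1.734j  V(n10)=3.425-9.494j
  i(V1)=-2.046-1.015j  i(V2)=-0.002419+0.01237j

4.833-9.521j V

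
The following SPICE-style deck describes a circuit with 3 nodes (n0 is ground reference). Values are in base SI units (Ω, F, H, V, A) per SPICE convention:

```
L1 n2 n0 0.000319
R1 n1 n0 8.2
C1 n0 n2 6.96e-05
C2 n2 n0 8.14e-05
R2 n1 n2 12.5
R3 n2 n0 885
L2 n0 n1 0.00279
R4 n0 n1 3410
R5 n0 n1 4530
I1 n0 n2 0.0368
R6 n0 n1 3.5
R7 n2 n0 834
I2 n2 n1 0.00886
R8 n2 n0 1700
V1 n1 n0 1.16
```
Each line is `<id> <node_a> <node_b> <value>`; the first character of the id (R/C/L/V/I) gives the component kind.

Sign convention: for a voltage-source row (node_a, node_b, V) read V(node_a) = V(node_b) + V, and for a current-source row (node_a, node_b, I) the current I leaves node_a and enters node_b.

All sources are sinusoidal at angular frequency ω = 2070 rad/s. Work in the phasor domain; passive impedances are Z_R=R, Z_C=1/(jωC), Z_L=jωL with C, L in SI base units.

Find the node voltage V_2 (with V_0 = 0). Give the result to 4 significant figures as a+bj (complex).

Apply KCL at each of the 2 non-ground nodes and solve the resulting linear system.
Node n1: branches {R1, R2, L2, R4, R5, R6, I2, V1} → V_1 = 1.160+0.000j
Node n2: branches {L1, C1, C2, R2, R3, I1, R7, I2, R8} → V_2 = 0.006898+0.09999j
Source currents: i(V1)=-0.5569+0.2089j

0.006898+0.09999j V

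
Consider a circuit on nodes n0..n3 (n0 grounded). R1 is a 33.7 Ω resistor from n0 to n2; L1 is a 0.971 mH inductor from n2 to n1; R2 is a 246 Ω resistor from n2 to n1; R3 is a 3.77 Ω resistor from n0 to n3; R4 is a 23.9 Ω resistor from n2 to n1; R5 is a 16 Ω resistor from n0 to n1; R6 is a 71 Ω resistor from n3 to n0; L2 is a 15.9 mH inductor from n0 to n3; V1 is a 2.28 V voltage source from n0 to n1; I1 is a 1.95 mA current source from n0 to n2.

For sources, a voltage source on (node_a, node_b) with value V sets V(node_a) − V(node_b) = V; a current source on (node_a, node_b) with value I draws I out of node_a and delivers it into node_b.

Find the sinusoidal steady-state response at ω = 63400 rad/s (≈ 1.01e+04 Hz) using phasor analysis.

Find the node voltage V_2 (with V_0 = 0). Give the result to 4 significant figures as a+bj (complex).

-1.400+0.1892j V

Element admittances at ω=63400 rad/s:
  Y(R1) = 0.02967+0.000j S between n0,n2
  Y(L1) = 0.000-0.01624j S between n2,n1
  Y(R2) = 0.004065+0.000j S between n2,n1
  Y(R3) = 0.2653+0.000j S between n0,n3
  Y(R4) = 0.04184+0.000j S between n2,n1
  Y(R5) = 0.06250+0.000j S between n0,n1
  Y(R6) = 0.01408+0.000j S between n3,n0
  Y(L2) = 0.000-0.0009920j S between n0,n3
  V1: constraint V(n0)−V(n1) = 2.28
  I1: injects 0.00195 A into n2 (from n0)
Assemble and solve the 4×4 MNA system:
  V(n1)=-2.280+0.000j  V(n2)=-1.400+0.1892j  V(n3)=0.000+0.000j
  i(V1)=-0.1860+0.005614j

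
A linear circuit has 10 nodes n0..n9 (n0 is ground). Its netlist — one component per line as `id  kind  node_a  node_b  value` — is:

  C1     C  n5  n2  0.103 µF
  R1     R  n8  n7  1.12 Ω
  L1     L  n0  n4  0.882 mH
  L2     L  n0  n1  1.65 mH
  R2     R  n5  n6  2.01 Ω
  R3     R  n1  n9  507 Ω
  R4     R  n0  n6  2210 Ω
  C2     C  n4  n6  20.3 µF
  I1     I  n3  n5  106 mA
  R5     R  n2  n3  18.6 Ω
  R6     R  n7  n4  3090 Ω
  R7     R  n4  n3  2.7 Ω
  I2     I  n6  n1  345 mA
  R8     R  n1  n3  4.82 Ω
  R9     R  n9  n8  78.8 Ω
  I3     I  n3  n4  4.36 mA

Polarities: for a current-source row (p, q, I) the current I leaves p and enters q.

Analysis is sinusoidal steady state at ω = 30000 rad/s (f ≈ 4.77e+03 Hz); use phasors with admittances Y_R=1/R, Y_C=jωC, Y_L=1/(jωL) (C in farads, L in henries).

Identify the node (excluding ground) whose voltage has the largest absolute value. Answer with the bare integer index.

1

MNA unknowns: 9 node voltages V₁..V_9
C1: Y=0.000+0.003090j on G[5,2]
R1: Y=0.8929+0.000j on G[8,7]
L1: Y=0.000-0.03779j on G[0,4]
L2: Y=0.000-0.02020j on G[0,1]
R2: Y=0.4975+0.000j on G[5,6]
R3: Y=0.001972+0.000j on G[1,9]
R4: Y=0.0004525+0.000j on G[0,6]
C2: Y=0.000+0.6090j on G[4,6]
I1: z[3]−=0.106, z[5]+=0.106
R5: Y=0.05376+0.000j on G[2,3]
R6: Y=0.0003236+0.000j on G[7,4]
R7: Y=0.3704+0.000j on G[4,3]
I2: z[6]−=0.345, z[1]+=0.345
R8: Y=0.2075+0.000j on G[1,3]
R9: Y=0.01269+0.000j on G[9,8]
I3: z[3]−=0.00436, z[4]+=0.00436
solve → V1=1.479+0.1502j, V2=-0.1854-0.01567j, V3=-0.1660+0.006435j, V4=-0.7869-0.07088j, V5=-0.5700+0.3217j, V6=-0.7852+0.3193j, V7=1.118+0.1149j, V8=1.118+0.1150j, V9=1.167+0.1197j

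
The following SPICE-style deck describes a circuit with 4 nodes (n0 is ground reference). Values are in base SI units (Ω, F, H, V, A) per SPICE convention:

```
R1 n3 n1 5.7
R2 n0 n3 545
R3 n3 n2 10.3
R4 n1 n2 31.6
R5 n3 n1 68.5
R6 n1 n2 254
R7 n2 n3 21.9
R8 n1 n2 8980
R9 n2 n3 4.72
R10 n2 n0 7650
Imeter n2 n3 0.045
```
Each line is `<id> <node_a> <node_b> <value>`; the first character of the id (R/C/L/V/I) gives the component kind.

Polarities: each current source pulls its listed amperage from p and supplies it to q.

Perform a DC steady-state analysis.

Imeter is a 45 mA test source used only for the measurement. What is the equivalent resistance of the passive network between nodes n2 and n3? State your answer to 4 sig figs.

Element admittances at DC:
  Y(R1) = 0.1754 S between n3,n1
  Y(R2) = 0.001835 S between n0,n3
  Y(R3) = 0.09709 S between n3,n2
  Y(R4) = 0.03165 S between n1,n2
  Y(R5) = 0.01460 S between n3,n1
  Y(R6) = 0.003937 S between n1,n2
  Y(R7) = 0.04566 S between n2,n3
  Y(R8) = 0.0001114 S between n1,n2
  Y(R9) = 0.2119 S between n2,n3
  Y(R10) = 0.0001307 S between n2,n0
  Imeter: injects 0.045 A into n3 (from n2)
Assemble and solve the 3×3 MNA system:
  V(n1)=-0.01072  V(n2)=-0.1092  V(n3)=0.007778

R_eq = 2.599 Ω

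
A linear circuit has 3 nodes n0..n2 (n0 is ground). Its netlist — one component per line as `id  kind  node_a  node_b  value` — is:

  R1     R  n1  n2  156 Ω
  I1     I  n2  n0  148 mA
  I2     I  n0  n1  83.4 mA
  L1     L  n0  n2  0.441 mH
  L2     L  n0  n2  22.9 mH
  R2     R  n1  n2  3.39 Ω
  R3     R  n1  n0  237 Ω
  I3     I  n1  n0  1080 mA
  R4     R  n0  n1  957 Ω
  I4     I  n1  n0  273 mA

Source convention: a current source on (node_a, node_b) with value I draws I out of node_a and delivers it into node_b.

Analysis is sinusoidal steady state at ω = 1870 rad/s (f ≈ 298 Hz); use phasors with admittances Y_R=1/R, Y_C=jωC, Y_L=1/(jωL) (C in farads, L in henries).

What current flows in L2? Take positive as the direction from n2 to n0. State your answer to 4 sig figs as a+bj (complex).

Apply KCL at each of the 2 non-ground nodes and solve the resulting linear system.
Node n1: branches {R1, I2, R2, R3, I3, R4, I4} → V_1 = -4.145-1.110j
Node n2: branches {R1, I1, L1, L2, R2} → V_2 = -0.004728-1.129j

-0.02637+0.0001104j A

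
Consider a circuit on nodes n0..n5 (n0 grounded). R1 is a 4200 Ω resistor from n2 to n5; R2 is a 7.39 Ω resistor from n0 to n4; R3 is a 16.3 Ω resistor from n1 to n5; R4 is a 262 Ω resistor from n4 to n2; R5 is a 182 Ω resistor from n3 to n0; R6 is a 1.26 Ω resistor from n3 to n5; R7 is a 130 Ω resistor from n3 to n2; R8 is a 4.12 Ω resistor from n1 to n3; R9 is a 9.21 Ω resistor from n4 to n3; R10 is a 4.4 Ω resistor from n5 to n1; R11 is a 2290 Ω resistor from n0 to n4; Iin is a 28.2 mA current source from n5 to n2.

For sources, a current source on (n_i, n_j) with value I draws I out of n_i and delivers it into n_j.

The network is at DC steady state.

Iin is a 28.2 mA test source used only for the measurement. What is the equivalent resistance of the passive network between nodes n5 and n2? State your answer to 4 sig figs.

R_eq = 87.07 Ω

Element admittances at DC:
  Y(R1) = 0.0002381 S between n2,n5
  Y(R2) = 0.1353 S between n0,n4
  Y(R3) = 0.06135 S between n1,n5
  Y(R4) = 0.003817 S between n4,n2
  Y(R5) = 0.005495 S between n3,n0
  Y(R6) = 0.7937 S between n3,n5
  Y(R7) = 0.007692 S between n3,n2
  Y(R8) = 0.2427 S between n1,n3
  Y(R9) = 0.1086 S between n4,n3
  Y(R10) = 0.2273 S between n5,n1
  Y(R11) = 0.0004367 S between n0,n4
  Iin: injects 0.0282 A into n2 (from n5)
Assemble and solve the 5×5 MNA system:
  V(n1)=-0.09182  V(n2)=2.350  V(n3)=-0.07561  V(n4)=0.003060  V(n5)=-0.1055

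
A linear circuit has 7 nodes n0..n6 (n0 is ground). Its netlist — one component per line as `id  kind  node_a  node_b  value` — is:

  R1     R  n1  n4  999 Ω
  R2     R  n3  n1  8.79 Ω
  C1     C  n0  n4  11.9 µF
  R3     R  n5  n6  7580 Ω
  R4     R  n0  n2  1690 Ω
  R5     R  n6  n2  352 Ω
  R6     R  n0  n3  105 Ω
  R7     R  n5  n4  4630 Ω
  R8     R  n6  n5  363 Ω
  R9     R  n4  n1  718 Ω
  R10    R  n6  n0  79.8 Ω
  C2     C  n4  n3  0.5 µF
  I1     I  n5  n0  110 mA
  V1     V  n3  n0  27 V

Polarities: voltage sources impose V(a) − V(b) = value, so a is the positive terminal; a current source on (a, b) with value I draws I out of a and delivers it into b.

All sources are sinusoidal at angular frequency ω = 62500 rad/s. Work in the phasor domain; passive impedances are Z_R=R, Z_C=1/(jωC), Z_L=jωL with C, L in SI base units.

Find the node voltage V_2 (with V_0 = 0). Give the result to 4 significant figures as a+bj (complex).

-6.392-0.0008329j V

MNA unknowns: 6 node voltages V₁..V_6 plus 1 source current (V1)
R1: Y=0.001001+0.000j on G[1,4]
R2: Y=0.1138+0.000j on G[3,1]
C1: Y=0.000+0.7438j on G[0,4]
R3: Y=0.0001319+0.000j on G[5,6]
R4: Y=0.0005917+0.000j on G[0,2]
R5: Y=0.002841+0.000j on G[6,2]
R6: Y=0.009524+0.000j on G[0,3]
R7: Y=0.0002160+0.000j on G[5,4]
R8: Y=0.002755+0.000j on G[6,5]
R9: Y=0.001393+0.000j on G[4,1]
R10: Y=0.01253+0.000j on G[6,0]
C2: Y=0.000+0.03125j on G[4,3]
I1: z[5]−=0.11, z[0]+=0.11
V1: row V3−V0=27, i_V1 at 3,0
solve → V1=26.47-0.001365j, V2=-6.392-0.0008329j, V3=27.00+0.000j, V4=1.089-0.06622j, V5=-42.56-0.005546j, V6=-7.724-0.001006j
aux → i_V1=-0.3158-0.8099j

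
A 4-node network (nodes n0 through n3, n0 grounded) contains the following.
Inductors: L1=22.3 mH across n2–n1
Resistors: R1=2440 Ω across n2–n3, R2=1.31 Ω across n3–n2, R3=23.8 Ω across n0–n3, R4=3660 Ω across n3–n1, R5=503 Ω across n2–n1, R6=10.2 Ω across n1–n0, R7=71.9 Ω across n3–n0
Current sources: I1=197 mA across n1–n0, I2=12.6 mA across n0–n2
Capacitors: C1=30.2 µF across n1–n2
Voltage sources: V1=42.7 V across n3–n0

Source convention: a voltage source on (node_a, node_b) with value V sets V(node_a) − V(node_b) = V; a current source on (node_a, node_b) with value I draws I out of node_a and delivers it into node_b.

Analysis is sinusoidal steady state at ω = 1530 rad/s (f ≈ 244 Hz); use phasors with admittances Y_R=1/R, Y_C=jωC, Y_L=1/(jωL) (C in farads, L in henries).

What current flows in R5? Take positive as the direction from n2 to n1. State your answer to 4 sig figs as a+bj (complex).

Element admittances at ω=1530 rad/s:
  Y(L1) = 0.000-0.02931j S between n2,n1
  Y(R1) = 0.0004098+0.000j S between n2,n3
  Y(R2) = 0.7634+0.000j S between n3,n2
  Y(R3) = 0.04202+0.000j S between n0,n3
  Y(R4) = 0.0002732+0.000j S between n3,n1
  Y(R5) = 0.001988+0.000j S between n2,n1
  I1: injects 0.197 A into n0 (from n1)
  Y(R6) = 0.09804+0.000j S between n1,n0
  Y(C1) = 0.000+0.04621j S between n1,n2
  Y(R7) = 0.01391+0.000j S between n3,n0
  I2: injects 0.0126 A into n2 (from n0)
  V1: constraint V(n3)−V(n0) = 42.7
Assemble and solve the 4×4 MNA system:
  V(n1)=0.3381+7.073j  V(n2)=42.43-0.9104j  V(n3)=42.70+0.000j
  i(V1)=-2.606-0.6934j

0.08368-0.01587j A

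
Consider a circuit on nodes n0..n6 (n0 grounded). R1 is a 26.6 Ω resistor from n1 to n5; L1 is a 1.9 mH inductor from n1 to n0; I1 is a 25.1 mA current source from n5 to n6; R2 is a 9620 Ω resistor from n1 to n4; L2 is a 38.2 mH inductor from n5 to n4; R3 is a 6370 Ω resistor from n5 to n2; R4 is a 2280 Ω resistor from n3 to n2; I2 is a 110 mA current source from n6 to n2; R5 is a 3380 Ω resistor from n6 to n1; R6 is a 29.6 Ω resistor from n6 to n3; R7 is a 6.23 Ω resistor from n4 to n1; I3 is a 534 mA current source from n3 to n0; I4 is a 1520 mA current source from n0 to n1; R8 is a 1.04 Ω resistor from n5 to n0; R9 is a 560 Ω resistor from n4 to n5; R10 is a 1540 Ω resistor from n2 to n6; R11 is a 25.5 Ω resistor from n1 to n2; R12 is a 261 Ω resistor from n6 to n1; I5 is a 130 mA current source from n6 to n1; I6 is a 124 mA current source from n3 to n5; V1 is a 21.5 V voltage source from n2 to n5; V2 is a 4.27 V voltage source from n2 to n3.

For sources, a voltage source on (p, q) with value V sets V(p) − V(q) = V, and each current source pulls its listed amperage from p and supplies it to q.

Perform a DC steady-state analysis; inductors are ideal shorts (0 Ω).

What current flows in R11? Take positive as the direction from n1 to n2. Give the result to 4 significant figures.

-0.7927 A

Apply KCL at each of the 6 non-ground nodes and solve the resulting linear system.
Node n1: branches {R1, L1, R2, R5, R7, I4, R11, R12, I5} → V_1 = 0.000
Node n2: branches {R3, R4, I2, R10, R11, V1, V2} → V_2 = 20.21
Node n3: branches {R4, R6, I3, I6, V2} → V_3 = 15.94
Node n4: branches {R2, L2, R7, R9} → V_4 = -1.287
Node n5: branches {R1, I1, L2, R3, R8, R9, I6, V1} → V_5 = -1.287
Node n6: branches {I1, I2, R5, R6, R10, R12, I5} → V_6 = 8.735
Source currents: i(L1)=2.224, i(L2)=-0.2067, i(V1)=-1.595, i(V2)=0.8996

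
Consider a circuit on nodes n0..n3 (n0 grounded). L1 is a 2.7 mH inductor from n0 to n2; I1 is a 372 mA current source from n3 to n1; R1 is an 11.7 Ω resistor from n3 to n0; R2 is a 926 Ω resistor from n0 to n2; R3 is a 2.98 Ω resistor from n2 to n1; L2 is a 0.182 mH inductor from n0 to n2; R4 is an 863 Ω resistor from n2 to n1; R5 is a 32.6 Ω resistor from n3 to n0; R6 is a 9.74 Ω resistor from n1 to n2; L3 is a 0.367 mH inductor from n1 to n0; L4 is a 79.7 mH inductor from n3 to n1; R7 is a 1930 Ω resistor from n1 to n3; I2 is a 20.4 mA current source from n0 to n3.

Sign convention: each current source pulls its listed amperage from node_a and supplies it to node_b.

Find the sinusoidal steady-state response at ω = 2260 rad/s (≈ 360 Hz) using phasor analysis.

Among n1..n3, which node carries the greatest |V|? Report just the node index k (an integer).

Apply KCL at each of the 3 non-ground nodes and solve the resulting linear system.
Node n1: branches {I1, R3, R4, R6, L3, L4, R7} → V_1 = 0.07476+0.2631j
Node n2: branches {L1, R2, R3, L2, R4, R6} → V_2 = -0.04121+0.01965j
Node n3: branches {I1, R1, R5, L4, R7, I2} → V_3 = -2.994-0.1449j

3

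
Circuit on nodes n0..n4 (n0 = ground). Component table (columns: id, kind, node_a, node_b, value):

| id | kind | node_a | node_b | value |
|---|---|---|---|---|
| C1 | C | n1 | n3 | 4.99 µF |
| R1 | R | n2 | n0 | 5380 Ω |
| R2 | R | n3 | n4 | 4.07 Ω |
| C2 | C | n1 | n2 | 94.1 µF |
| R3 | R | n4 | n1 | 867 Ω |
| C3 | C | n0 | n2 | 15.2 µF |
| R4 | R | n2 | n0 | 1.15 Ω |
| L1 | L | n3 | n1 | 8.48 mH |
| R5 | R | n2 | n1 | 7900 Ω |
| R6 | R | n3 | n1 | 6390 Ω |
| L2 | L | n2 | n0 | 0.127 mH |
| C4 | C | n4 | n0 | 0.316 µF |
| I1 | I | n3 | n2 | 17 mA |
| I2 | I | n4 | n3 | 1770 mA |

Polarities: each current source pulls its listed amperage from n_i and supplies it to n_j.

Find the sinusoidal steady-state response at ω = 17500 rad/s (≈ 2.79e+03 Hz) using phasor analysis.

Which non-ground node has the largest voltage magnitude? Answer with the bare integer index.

Element admittances at ω=17500 rad/s:
  Y(C1) = 0.000+0.08732j S between n1,n3
  Y(R1) = 0.0001859+0.000j S between n2,n0
  Y(R2) = 0.2457+0.000j S between n3,n4
  Y(C2) = 0.000+1.647j S between n1,n2
  Y(R3) = 0.001153+0.000j S between n4,n1
  Y(C3) = 0.000+0.2660j S between n0,n2
  Y(R4) = 0.8696+0.000j S between n2,n0
  Y(L1) = 0.000-0.006739j S between n3,n1
  Y(R5) = 0.0001266+0.000j S between n2,n1
  Y(R6) = 0.0001565+0.000j S between n3,n1
  Y(L2) = 0.000-0.4499j S between n2,n0
  Y(C4) = 0.000+0.005530j S between n4,n0
  I1: injects 0.017 A into n2 (from n3)
  I2: injects 1.77 A into n3 (from n4)
Assemble and solve the 4×4 MNA system:
  V(n1)=0.01566+0.05045j  V(n2)=-0.006818+0.04112j  V(n3)=0.4714+0.1460j  V(n4)=-6.694+0.2955j

4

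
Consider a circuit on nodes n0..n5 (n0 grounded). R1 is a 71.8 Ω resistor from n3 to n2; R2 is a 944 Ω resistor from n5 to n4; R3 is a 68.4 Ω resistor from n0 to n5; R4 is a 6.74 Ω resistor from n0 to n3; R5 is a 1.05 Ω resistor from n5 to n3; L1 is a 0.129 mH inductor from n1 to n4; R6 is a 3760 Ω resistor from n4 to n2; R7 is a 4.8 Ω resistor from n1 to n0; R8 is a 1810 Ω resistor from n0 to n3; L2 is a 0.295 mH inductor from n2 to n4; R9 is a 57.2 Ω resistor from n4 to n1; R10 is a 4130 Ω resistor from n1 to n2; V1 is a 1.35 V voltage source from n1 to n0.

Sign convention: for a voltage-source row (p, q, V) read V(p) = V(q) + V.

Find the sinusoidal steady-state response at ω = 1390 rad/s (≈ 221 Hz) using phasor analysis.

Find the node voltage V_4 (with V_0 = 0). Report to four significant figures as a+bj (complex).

MNA unknowns: 5 node voltages V₁..V_5 plus 1 source current (V1)
R1: Y=0.01393+0.000j on G[3,2]
R2: Y=0.001059+0.000j on G[5,4]
R3: Y=0.01462+0.000j on G[0,5]
R4: Y=0.1484+0.000j on G[0,3]
R5: Y=0.9524+0.000j on G[5,3]
L1: Y=0.000-5.577j on G[1,4]
R6: Y=0.0002660+0.000j on G[4,2]
R7: Y=0.2083+0.000j on G[1,0]
R8: Y=0.0005525+0.000j on G[0,3]
L2: Y=0.000-2.439j on G[2,4]
R9: Y=0.01748+0.000j on G[4,1]
R10: Y=0.0002421+0.000j on G[1,2]
V1: row V1−V0=1.35, i_V1 at 1,0
solve → V1=1.350+0.000j, V2=1.350-0.01038j, V3=0.1134-0.0008307j, V4=1.350-0.003323j, V5=0.1130-0.0008209j
aux → i_V1=-0.2998+0.0001357j

1.350-0.003323j V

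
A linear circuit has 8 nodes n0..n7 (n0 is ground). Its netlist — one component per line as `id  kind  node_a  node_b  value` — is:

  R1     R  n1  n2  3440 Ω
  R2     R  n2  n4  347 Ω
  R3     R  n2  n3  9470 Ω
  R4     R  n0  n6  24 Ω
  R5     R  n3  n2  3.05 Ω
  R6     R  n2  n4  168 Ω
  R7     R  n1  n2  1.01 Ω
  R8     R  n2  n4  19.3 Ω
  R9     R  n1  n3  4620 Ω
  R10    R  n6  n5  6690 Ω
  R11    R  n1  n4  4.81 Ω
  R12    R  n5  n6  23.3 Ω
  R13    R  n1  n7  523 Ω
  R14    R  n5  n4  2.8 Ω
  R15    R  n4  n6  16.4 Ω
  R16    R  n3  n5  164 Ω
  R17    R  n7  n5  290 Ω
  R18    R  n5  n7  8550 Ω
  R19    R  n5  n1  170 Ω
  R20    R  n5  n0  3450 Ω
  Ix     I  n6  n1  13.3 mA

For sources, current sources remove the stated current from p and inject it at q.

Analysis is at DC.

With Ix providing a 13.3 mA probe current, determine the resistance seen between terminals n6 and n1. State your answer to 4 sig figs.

R_eq = 13.53 Ω

Apply KCL at each of the 7 non-ground nodes and solve the resulting linear system.
Node n1: branches {R1, R7, R9, R11, R13, R19, Ix} → V_1 = 0.1792
Node n2: branches {R1, R2, R3, R5, R6, R7, R8} → V_2 = 0.1761
Node n3: branches {R3, R5, R9, R16} → V_3 = 0.1751
Node n4: branches {R2, R6, R8, R11, R14, R15} → V_4 = 0.1318
Node n5: branches {R10, R12, R14, R16, R17, R18, R19, R20} → V_5 = 0.1194
Node n6: branches {R4, R10, R12, R15, Ix} → V_6 = -0.0008304
Node n7: branches {R13, R17, R18} → V_7 = 0.1403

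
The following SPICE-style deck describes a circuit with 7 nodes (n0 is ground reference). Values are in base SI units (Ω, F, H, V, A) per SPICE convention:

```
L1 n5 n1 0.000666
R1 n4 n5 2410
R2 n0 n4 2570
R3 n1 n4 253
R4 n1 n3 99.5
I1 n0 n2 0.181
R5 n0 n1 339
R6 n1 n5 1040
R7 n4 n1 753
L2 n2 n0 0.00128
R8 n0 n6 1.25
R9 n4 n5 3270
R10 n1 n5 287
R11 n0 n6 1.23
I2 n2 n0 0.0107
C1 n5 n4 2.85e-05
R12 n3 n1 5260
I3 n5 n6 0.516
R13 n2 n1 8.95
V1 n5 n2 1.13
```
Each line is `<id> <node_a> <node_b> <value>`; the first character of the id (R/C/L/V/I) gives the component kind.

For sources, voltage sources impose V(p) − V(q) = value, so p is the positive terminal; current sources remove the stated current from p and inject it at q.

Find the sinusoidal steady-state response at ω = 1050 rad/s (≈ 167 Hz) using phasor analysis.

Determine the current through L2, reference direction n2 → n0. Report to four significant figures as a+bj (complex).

-0.3494+0.001828j A

MNA unknowns: 6 node voltages V₁..V_6 plus 1 source current (V1)
L1: Y=0.000-1.430j on G[5,1]
R1: Y=0.0004149+0.000j on G[4,5]
R2: Y=0.0003891+0.000j on G[0,4]
R3: Y=0.003953+0.000j on G[1,4]
R4: Y=0.01005+0.000j on G[1,3]
I1: z[0]−=0.181, z[2]+=0.181
R5: Y=0.002950+0.000j on G[0,1]
R6: Y=0.0009615+0.000j on G[1,5]
R7: Y=0.001328+0.000j on G[4,1]
L2: Y=0.000-0.7440j on G[2,0]
R8: Y=0.8000+0.000j on G[0,6]
R9: Y=0.0003058+0.000j on G[4,5]
R10: Y=0.003484+0.000j on G[1,5]
R11: Y=0.8130+0.000j on G[0,6]
I2: z[2]−=0.0107, z[0]+=0.0107
C1: Y=0.000+0.02993j on G[5,4]
R12: Y=0.0001901+0.000j on G[3,1]
I3: z[5]−=0.516, z[6]+=0.516
R13: Y=0.1117+0.000j on G[2,1]
V1: row V5−V2=1.13, i_V1 at 5,2
solve → V1=1.119-0.5595j, V2=-0.002457-0.4696j, V3=1.119-0.5595j, V4=1.115-0.4561j, V5=1.128-0.4696j, V6=0.3199+0.000j
aux → i_V1=-0.6450+0.01187j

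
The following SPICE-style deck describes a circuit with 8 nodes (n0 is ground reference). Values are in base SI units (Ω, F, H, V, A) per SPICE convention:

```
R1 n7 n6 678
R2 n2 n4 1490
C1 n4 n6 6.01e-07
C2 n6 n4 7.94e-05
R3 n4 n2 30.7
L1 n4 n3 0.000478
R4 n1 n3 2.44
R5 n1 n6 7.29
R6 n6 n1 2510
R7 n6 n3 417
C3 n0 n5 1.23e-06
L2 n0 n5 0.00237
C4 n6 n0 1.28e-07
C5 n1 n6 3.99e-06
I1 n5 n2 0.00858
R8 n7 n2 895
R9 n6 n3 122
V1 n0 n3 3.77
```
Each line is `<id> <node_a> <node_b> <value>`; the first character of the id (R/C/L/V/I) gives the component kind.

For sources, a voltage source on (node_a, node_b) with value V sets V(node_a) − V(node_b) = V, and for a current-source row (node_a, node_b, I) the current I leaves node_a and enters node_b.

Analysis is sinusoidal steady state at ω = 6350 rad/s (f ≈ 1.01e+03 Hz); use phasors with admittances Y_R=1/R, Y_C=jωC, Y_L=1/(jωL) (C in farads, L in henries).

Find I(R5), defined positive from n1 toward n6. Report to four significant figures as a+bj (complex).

MNA unknowns: 7 node voltages V₁..V_7 plus 1 source current (V1)
R1: Y=0.001475+0.000j on G[7,6]
R2: Y=0.0006711+0.000j on G[2,4]
C1: Y=0.000+0.003816j on G[4,6]
C2: Y=0.000+0.5042j on G[6,4]
R3: Y=0.03257+0.000j on G[4,2]
L1: Y=0.000-0.3295j on G[4,3]
R4: Y=0.4098+0.000j on G[1,3]
R5: Y=0.1372+0.000j on G[1,6]
R6: Y=0.0003984+0.000j on G[6,1]
R7: Y=0.002398+0.000j on G[6,3]
C3: Y=0.000+0.007811j on G[0,5]
L2: Y=0.000-0.06645j on G[0,5]
C4: Y=0.000+0.0008128j on G[6,0]
C5: Y=0.000+0.02534j on G[1,6]
I1: z[5]−=0.00858, z[2]+=0.00858
R8: Y=0.001117+0.000j on G[7,2]
R9: Y=0.008197+0.000j on G[6,3]
V1: row V0−V3=3.77, i_V1 at 0,3
solve → V1=-3.771+0.006612j, V2=-3.517+0.02724j, V3=-3.770+0.000j, V4=-3.770+0.02726j, V5=0.000-0.1463j, V6=-3.770+0.02615j, V7=-3.661+0.02662j
aux → i_V1=-0.008601-0.003064j

-0.0001157-0.002681j A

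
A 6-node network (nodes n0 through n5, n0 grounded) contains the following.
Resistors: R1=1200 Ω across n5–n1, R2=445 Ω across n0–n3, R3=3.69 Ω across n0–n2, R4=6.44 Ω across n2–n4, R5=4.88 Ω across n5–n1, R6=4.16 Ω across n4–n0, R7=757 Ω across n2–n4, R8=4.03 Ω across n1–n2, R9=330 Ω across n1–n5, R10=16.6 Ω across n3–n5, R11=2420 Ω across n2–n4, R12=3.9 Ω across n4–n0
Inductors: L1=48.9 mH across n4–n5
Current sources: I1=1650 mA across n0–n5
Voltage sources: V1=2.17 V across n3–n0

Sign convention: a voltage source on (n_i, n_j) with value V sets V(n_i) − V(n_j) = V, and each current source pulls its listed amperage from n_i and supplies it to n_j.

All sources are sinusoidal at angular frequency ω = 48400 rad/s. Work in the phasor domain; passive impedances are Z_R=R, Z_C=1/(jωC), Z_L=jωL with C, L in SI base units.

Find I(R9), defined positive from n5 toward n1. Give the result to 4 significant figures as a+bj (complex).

0.01533+4.291e-05j A

MNA unknowns: 5 node voltages V₁..V_5 plus 1 source current (V1)
R1: Y=0.0008333+0.000j on G[5,1]
R2: Y=0.002247+0.000j on G[0,3]
R3: Y=0.2710+0.000j on G[0,2]
R4: Y=0.1553+0.000j on G[2,4]
R5: Y=0.2049+0.000j on G[5,1]
L1: Y=0.000-0.0004225j on G[4,5]
R6: Y=0.2404+0.000j on G[4,0]
R7: Y=0.001321+0.000j on G[2,4]
R8: Y=0.2481+0.000j on G[1,2]
R9: Y=0.003030+0.000j on G[1,5]
R10: Y=0.06024+0.000j on G[3,5]
R11: Y=0.0004132+0.000j on G[2,4]
R12: Y=0.2564+0.000j on G[4,0]
I1: z[0]−=1.65, z[5]+=1.65
V1: row V3−V0=2.17, i_V1 at 3,0
solve → V1=6.964+0.01653j, V2=2.707+0.004618j, V3=2.170+0.000j, V4=0.6500-0.006241j, V5=12.02+0.03069j
aux → i_V1=0.5887+0.001849j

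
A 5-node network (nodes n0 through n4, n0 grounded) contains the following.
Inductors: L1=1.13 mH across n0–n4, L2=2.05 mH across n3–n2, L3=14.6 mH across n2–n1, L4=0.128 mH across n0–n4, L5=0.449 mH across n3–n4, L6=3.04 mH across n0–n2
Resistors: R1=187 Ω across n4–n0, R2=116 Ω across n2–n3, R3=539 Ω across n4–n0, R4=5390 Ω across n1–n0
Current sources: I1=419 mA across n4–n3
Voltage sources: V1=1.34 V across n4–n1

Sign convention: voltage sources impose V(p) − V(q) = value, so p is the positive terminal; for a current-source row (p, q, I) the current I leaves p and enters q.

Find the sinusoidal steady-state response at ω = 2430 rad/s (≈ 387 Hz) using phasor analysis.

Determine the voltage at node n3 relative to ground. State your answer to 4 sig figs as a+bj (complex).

Apply KCL at each of the 4 non-ground nodes and solve the resulting linear system.
Node n1: branches {L3, R4, V1} → V_1 = -1.336-0.008507j
Node n2: branches {L2, R2, L3, L6} → V_2 = -0.1164+0.2265j
Node n3: branches {L2, R2, I1, L5} → V_3 = -0.01592+0.4080j
Node n4: branches {L1, R1, R3, I1, L4, L5, V1} → V_4 = 0.004385-0.008507j
Source currents: i(V1)=-0.006873+0.03436j

-0.01592+0.4080j V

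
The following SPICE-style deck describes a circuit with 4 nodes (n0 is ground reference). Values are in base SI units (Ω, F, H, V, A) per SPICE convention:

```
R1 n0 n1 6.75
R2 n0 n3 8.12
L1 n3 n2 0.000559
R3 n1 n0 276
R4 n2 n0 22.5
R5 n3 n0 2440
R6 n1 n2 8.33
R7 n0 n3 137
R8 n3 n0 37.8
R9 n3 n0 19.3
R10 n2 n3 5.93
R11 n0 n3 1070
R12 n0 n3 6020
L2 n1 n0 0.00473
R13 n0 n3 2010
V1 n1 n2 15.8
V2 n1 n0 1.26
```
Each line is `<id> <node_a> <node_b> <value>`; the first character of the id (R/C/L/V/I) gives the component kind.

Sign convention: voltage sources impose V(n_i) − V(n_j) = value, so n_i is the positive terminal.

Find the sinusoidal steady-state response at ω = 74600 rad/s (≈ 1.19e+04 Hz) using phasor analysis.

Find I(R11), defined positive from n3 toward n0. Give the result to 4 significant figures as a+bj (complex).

Apply KCL at each of the 3 non-ground nodes and solve the resulting linear system.
Node n1: branches {R1, R3, R6, L2, V1, V2} → V_1 = 1.260+0.000j
Node n2: branches {L1, R4, R6, R10, V1} → V_2 = -14.54+0.000j
Node n3: branches {R2, L1, R5, R7, R8, R9, R10, R11, R12, R13} → V_3 = -6.495+0.5085j
Source currents: i(V1)=-3.912+0.1072j, i(V2)=1.824-0.1036j

-0.006071+0.0004752j A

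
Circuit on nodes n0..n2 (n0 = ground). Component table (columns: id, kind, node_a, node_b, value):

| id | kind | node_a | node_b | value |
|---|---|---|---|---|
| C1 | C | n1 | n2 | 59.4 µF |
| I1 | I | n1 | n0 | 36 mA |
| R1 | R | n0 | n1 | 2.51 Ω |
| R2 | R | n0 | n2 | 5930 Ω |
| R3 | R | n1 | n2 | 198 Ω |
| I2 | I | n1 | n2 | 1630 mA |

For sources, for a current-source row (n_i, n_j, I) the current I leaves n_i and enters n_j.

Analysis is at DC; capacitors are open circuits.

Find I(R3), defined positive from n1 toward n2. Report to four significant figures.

-1.577 A

MNA unknowns: 2 node voltages V₁..V_2
C1: Y=0.000 on G[1,2]
I1: z[1]−=0.036, z[0]+=0.036
R1: Y=0.3984 on G[0,1]
R2: Y=0.0001686 on G[0,2]
R3: Y=0.005051 on G[1,2]
I2: z[1]−=1.63, z[2]+=1.63
solve → V1=-0.2225, V2=312.1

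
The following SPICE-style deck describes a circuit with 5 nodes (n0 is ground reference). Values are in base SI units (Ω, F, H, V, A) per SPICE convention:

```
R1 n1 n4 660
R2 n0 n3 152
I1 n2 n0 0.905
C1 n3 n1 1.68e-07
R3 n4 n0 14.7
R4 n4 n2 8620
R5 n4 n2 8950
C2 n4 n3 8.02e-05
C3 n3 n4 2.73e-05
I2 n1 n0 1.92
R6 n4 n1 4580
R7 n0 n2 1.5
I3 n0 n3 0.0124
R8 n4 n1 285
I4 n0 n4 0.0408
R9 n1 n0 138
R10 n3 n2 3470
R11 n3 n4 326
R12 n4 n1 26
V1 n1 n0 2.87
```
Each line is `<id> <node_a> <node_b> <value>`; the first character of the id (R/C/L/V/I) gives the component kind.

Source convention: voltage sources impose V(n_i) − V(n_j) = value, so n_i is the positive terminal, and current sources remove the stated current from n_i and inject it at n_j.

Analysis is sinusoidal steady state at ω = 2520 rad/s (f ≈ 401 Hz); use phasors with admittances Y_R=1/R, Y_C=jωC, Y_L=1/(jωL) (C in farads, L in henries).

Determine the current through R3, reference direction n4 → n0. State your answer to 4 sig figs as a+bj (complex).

MNA unknowns: 4 node voltages V₁..V_4 plus 1 source current (V1)
R1: Y=0.001515+0.000j on G[1,4]
R2: Y=0.006579+0.000j on G[0,3]
I1: z[2]−=0.905, z[0]+=0.905
C1: Y=0.000+0.0004234j on G[3,1]
R3: Y=0.06803+0.000j on G[4,0]
R4: Y=0.0001160+0.000j on G[4,2]
R5: Y=0.0001117+0.000j on G[4,2]
C2: Y=0.000+0.2021j on G[4,3]
C3: Y=0.000+0.06880j on G[3,4]
I2: z[1]−=1.92, z[0]+=1.92
R6: Y=0.0002183+0.000j on G[4,1]
R7: Y=0.6667+0.000j on G[0,2]
I3: z[0]−=0.0124, z[3]+=0.0124
R8: Y=0.003509+0.000j on G[4,1]
I4: z[0]−=0.0408, z[4]+=0.0408
R9: Y=0.007246+0.000j on G[1,0]
R10: Y=0.0002882+0.000j on G[3,2]
R11: Y=0.003067+0.000j on G[3,4]
R12: Y=0.03846+0.000j on G[4,1]
V1: row V1−V0=2.87, i_V1 at 1,0
solve → V1=2.870+0.000j, V2=-1.355+1.339e-06j, V3=1.500-0.001046j, V4=1.497+0.005247j
aux → i_V1=-2.001-0.0003509j

0.1019+0.0003569j A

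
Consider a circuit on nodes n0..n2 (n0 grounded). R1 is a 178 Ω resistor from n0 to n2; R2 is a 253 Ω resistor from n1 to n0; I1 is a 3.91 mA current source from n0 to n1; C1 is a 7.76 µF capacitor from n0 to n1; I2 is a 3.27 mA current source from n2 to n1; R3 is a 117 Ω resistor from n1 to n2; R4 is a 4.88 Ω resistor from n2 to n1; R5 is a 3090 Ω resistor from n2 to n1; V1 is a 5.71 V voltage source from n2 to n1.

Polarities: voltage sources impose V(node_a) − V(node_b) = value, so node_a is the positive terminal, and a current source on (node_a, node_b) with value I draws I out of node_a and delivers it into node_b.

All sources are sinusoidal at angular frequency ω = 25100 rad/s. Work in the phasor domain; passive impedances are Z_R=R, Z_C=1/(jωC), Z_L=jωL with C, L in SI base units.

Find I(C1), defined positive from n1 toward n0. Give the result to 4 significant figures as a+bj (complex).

Element admittances at ω=25100 rad/s:
  Y(R1) = 0.005618+0.000j S between n0,n2
  Y(R2) = 0.003953+0.000j S between n1,n0
  I1: injects 0.00391 A into n1 (from n0)
  Y(C1) = 0.000+0.1948j S between n0,n1
  I2: injects 0.00327 A into n1 (from n2)
  Y(R3) = 0.008547+0.000j S between n1,n2
  Y(R4) = 0.2049+0.000j S between n2,n1
  Y(R5) = 0.0003236+0.000j S between n2,n1
  V1: constraint V(n2)−V(n1) = 5.71
Assemble and solve the 3×3 MNA system:
  V(n1)=-0.007089+0.1443j  V(n2)=5.703+0.1443j
  i(V1)=-1.256-0.0008105j

-0.02810-0.001381j A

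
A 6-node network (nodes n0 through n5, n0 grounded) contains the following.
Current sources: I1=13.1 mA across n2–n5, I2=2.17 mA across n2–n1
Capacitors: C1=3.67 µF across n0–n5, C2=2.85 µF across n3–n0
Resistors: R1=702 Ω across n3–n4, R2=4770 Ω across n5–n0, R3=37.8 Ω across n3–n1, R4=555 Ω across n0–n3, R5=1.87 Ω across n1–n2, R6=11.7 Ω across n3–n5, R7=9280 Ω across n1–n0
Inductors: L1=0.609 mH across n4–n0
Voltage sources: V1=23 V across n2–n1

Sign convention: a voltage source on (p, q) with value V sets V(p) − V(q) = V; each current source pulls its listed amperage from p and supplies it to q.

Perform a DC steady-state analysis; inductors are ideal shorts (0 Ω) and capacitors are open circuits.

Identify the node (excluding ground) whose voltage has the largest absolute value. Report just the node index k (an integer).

2

Apply KCL at each of the 5 non-ground nodes and solve the resulting linear system.
Node n1: branches {R3, I2, R5, R7, V1} → V_1 = -0.4872
Node n2: branches {I1, I2, R5, V1} → V_2 = 22.51
Node n3: branches {R1, R3, R4, C2, R6} → V_3 = 0.005953
Node n4: branches {R1, L1} → V_4 = 0.000
Node n5: branches {I1, C1, R2, R6} → V_5 = 0.1588
Source currents: i(L1)=8.480e-06, i(V1)=-12.31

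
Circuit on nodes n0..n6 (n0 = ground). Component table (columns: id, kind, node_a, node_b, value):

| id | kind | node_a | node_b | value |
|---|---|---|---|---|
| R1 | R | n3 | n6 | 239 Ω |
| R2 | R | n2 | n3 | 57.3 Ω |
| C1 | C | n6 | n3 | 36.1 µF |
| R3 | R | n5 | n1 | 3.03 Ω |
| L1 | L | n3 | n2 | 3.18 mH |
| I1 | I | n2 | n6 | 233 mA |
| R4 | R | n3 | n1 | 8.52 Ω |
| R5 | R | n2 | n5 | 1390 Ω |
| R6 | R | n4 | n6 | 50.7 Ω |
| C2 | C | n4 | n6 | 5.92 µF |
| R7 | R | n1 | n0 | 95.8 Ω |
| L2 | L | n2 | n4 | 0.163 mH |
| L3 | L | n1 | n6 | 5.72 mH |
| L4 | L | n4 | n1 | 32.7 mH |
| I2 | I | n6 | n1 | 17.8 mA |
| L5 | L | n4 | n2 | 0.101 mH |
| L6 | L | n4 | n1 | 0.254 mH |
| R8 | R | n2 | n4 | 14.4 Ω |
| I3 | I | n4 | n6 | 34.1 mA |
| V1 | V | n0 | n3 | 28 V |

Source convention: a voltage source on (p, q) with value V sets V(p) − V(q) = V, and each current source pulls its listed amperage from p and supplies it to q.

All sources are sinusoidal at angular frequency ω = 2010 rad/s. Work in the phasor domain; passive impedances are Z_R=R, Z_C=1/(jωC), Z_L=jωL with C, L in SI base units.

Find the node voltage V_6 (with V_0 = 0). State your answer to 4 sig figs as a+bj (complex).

-21.70-4.828j V

Apply KCL at each of the 6 non-ground nodes and solve the resulting linear system.
Node n1: branches {R3, R4, R7, L3, L4, I2, L6} → V_1 = -26.72-1.776j
Node n2: branches {R2, L1, I1, R5, L2, L5, R8} → V_2 = -26.85-1.714j
Node n3: branches {R1, R2, C1, L1, R4, V1} → V_3 = -28.00+0.000j
Node n4: branches {R6, C2, L2, L4, L5, L6, R8, I3} → V_4 = -26.83-1.716j
Node n5: branches {R3, R5} → V_5 = -26.72-1.776j
Node n6: branches {R1, C1, I1, R6, C2, L3, I2, I3} → V_6 = -21.70-4.828j
Source currents: i(V1)=-0.2789-0.01854j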